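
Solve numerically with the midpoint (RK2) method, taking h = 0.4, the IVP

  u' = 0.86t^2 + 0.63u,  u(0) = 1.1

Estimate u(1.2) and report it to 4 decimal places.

2.8895

Midpoint: k1 = f(t_n, u_n); k2 = f(t_n + h/2, u_n + (h/2)·k1); u_{n+1} = u_n + h·k2.
t=0.000000, u=1.100000:
  k1 = f(0.000000, 1.100000) = 0.693000
  k2 = f(0.200000, 1.238600) = 0.814718
  u ← 1.100000 + 0.4·0.814718 = 1.425887
t=0.400000, u=1.425887:
  k1 = f(0.400000, 1.425887) = 1.035909
  k2 = f(0.600000, 1.633069) = 1.338433
  u ← 1.425887 + 0.4·1.338433 = 1.961261
t=0.800000, u=1.961261:
  k1 = f(0.800000, 1.961261) = 1.785994
  k2 = f(1.000000, 2.318459) = 2.320629
  u ← 1.961261 + 0.4·2.320629 = 2.889512
u(1.2) ≈ 2.8895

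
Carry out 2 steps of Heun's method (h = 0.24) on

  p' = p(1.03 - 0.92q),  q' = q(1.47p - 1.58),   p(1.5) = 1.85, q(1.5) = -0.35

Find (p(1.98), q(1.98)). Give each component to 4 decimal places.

Heun on (p,q): k1 = f(t_n, state_n); k2 = f(t_n + h, state_n + h·k1); state_{n+1} = state_n + (h/2)·(k1 + k2).
1.500000: (1.850000, -0.350000)
  k1 = (2.501200, -0.398825)
  predictor → (2.450288, -0.445718)
  k2 = (3.528563, -0.901208)
  → (2.573572, -0.506004)
1.740000: (2.573572, -0.506004)
  k1 = (3.848837, -1.114803)
  predictor → (3.497292, -0.773557)
  k2 = (6.091136, -2.754650)
  → (3.766368, -0.970338)
(p(1.98), q(1.98)) ≈ (3.7664, -0.9703)

3.7664, -0.9703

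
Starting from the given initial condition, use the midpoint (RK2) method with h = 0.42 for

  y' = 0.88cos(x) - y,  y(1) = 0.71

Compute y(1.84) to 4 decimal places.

Midpoint: k1 = f(x_n, y_n); k2 = f(x_n + h/2, y_n + (h/2)·k1); y_{n+1} = y_n + h·k2.
x=1.000000, y=0.710000:
  k1 = f(1.000000, 0.710000) = -0.234534
  k2 = f(1.210000, 0.660748) = -0.350091
  y ← 0.710000 + 0.42·(-0.350091) = 0.562962
x=1.420000, y=0.562962:
  k1 = f(1.420000, 0.562962) = -0.430763
  k2 = f(1.630000, 0.472502) = -0.524570
  y ← 0.562962 + 0.42·(-0.524570) = 0.342642
y(1.84) ≈ 0.3426

0.3426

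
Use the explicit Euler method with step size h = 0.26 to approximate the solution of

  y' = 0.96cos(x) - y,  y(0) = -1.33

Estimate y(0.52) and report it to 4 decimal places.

-0.3024

Euler: y_{n+1} = y_n + h·f(x_n, y_n).
x=0.000000, y=-1.330000: f=2.290000 → y ← -1.330000 + 0.26·2.290000 = -0.734600
x=0.260000, y=-0.734600: f=1.662334 → y ← -0.734600 + 0.26·1.662334 = -0.302393
y(0.52) ≈ -0.3024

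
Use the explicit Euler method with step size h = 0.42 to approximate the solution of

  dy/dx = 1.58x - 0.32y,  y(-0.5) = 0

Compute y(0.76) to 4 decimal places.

Euler: y_{n+1} = y_n + h·f(x_n, y_n).
x=-0.500000, y=0.000000: f=-0.790000 → y ← 0.000000 + 0.42·(-0.790000) = -0.331800
x=-0.080000, y=-0.331800: f=-0.020224 → y ← -0.331800 + 0.42·(-0.020224) = -0.340294
x=0.340000, y=-0.340294: f=0.646094 → y ← -0.340294 + 0.42·0.646094 = -0.068935
y(0.76) ≈ -0.0689

-0.0689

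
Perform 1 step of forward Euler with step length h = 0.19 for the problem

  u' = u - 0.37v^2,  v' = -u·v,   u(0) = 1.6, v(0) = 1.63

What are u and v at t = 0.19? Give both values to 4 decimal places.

1.7172, 1.1345

Euler on (u,v): u_{n+1} = u_n + h·u', v_{n+1} = v_n + h·v'.
0.000000: (1.600000, 1.630000); f=(0.616947, -2.608000) → (1.717220, 1.134480)
(u(0.19), v(0.19)) ≈ (1.7172, 1.1345)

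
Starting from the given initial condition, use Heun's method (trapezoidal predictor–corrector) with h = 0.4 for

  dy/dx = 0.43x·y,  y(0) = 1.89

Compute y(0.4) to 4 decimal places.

1.9550

Heun: k1 = f(x_n, y_n); k2 = f(x_n + h, y_n + h·k1); y_{n+1} = y_n + (h/2)·(k1 + k2).
x=0.000000, y=1.890000:
  k1 = f(0.000000, 1.890000) = 0.000000
  k2 = f(0.400000, 1.890000) = 0.325080
  y ← 1.890000 + (0.4/2)·(0.000000 + 0.325080) = 1.955016
y(0.4) ≈ 1.9550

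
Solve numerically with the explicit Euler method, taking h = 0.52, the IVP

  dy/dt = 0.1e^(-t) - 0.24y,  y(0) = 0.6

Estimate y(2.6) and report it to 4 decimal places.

0.3895

Euler: y_{n+1} = y_n + h·f(t_n, y_n).
t=0.000000, y=0.600000: f=-0.044000 → y ← 0.600000 + 0.52·(-0.044000) = 0.577120
t=0.520000, y=0.577120: f=-0.079057 → y ← 0.577120 + 0.52·(-0.079057) = 0.536010
t=1.040000, y=0.536010: f=-0.093297 → y ← 0.536010 + 0.52·(-0.093297) = 0.487496
t=1.560000, y=0.487496: f=-0.095985 → y ← 0.487496 + 0.52·(-0.095985) = 0.437584
t=2.080000, y=0.437584: f=-0.092527 → y ← 0.437584 + 0.52·(-0.092527) = 0.389470
y(2.6) ≈ 0.3895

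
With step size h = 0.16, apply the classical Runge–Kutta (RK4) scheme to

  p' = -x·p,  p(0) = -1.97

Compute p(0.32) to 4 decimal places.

-1.8717

RK4: k1 = f(x_n, p_n); k2 = f(x_n + h/2, p_n + (h/2)·k1); k3 = f(x_n + h/2, p_n + (h/2)·k2); k4 = f(x_n + h, p_n + h·k3); p_{n+1} = p_n + (h/6)·(k1 + 2k2 + 2k3 + k4).
x=0.000000, p=-1.970000:
  k1 = f(0.000000, -1.970000) = 0.000000
  k2 = f(0.080000, -1.970000) = 0.157600
  k3 = f(0.080000, -1.957392) = 0.156591
  k4 = f(0.160000, -1.944945) = 0.311191
  p ← -1.970000 + (0.16/6)·(k1 + 2k2 + 2k3 + k4) = -1.944945
x=0.160000, p=-1.944945:
  k1 = f(0.160000, -1.944945) = 0.311191
  k2 = f(0.240000, -1.920049) = 0.460812
  k3 = f(0.240000, -1.908080) = 0.457939
  k4 = f(0.320000, -1.871674) = 0.598936
  p ← -1.944945 + (0.16/6)·(k1 + 2k2 + 2k3 + k4) = -1.871675
p(0.32) ≈ -1.8717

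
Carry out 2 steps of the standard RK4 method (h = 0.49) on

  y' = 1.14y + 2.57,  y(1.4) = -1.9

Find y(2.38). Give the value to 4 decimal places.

-1.1719

RK4: k1 = f(t_n, y_n); k2 = f(t_n + h/2, y_n + (h/2)·k1); k3 = f(t_n + h/2, y_n + (h/2)·k2); k4 = f(t_n + h, y_n + h·k3); y_{n+1} = y_n + (h/6)·(k1 + 2k2 + 2k3 + k4).
t=1.400000, y=-1.900000:
  k1 = f(1.400000, -1.900000) = 0.404000
  k2 = f(1.645000, -1.801020) = 0.516837
  k3 = f(1.645000, -1.773375) = 0.548353
  k4 = f(1.890000, -1.631307) = 0.710310
  y ← -1.900000 + (0.49/6)·(k1 + 2k2 + 2k3 + k4) = -1.635017
t=1.890000, y=-1.635017:
  k1 = f(1.890000, -1.635017) = 0.706081
  k2 = f(2.135000, -1.462027) = 0.903289
  k3 = f(2.135000, -1.413711) = 0.958369
  k4 = f(2.380000, -1.165416) = 1.241426
  y ← -1.635017 + (0.49/6)·(k1 + 2k2 + 2k3 + k4) = -1.171900
y(2.38) ≈ -1.1719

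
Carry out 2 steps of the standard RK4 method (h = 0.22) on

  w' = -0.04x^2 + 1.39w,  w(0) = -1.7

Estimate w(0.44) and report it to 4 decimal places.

RK4: k1 = f(x_n, w_n); k2 = f(x_n + h/2, w_n + (h/2)·k1); k3 = f(x_n + h/2, w_n + (h/2)·k2); k4 = f(x_n + h, w_n + h·k3); w_{n+1} = w_n + (h/6)·(k1 + 2k2 + 2k3 + k4).
x=0.000000, w=-1.700000:
  k1 = f(0.000000, -1.700000) = -2.363000
  k2 = f(0.110000, -1.959930) = -2.724787
  k3 = f(0.110000, -1.999727) = -2.780104
  k4 = f(0.220000, -2.311623) = -3.215092
  w ← -1.700000 + (0.22/6)·(k1 + 2k2 + 2k3 + k4) = -2.308222
x=0.220000, w=-2.308222:
  k1 = f(0.220000, -2.308222) = -3.210365
  k2 = f(0.330000, -2.661362) = -3.703649
  k3 = f(0.330000, -2.715623) = -3.779073
  k4 = f(0.440000, -3.139618) = -4.371813
  w ← -2.308222 + (0.22/6)·(k1 + 2k2 + 2k3 + k4) = -3.134968
w(0.44) ≈ -3.1350

-3.1350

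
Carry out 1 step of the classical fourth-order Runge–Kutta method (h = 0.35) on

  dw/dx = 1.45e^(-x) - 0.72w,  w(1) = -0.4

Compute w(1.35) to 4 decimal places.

-0.1727

RK4: k1 = f(x_n, w_n); k2 = f(x_n + h/2, w_n + (h/2)·k1); k3 = f(x_n + h/2, w_n + (h/2)·k2); k4 = f(x_n + h, w_n + h·k3); w_{n+1} = w_n + (h/6)·(k1 + 2k2 + 2k3 + k4).
x=1.000000, w=-0.400000:
  k1 = f(1.000000, -0.400000) = 0.821425
  k2 = f(1.175000, -0.256251) = 0.632288
  k3 = f(1.175000, -0.289350) = 0.656119
  k4 = f(1.350000, -0.170358) = 0.498556
  w ← -0.400000 + (0.35/6)·(k1 + 2k2 + 2k3 + k4) = -0.172687
w(1.35) ≈ -0.1727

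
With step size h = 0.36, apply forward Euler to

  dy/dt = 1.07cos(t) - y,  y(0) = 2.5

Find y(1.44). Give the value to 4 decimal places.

Euler: y_{n+1} = y_n + h·f(t_n, y_n).
t=0.000000, y=2.500000: f=-1.430000 → y ← 2.500000 + 0.36·(-1.430000) = 1.985200
t=0.360000, y=1.985200: f=-0.983790 → y ← 1.985200 + 0.36·(-0.983790) = 1.631035
t=0.720000, y=1.631035: f=-0.826603 → y ← 1.631035 + 0.36·(-0.826603) = 1.333458
t=1.080000, y=1.333458: f=-0.829137 → y ← 1.333458 + 0.36·(-0.829137) = 1.034969
y(1.44) ≈ 1.0350

1.0350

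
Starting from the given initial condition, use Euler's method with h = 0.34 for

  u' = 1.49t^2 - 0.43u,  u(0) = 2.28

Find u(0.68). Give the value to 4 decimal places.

Euler: u_{n+1} = u_n + h·f(t_n, u_n).
t=0.000000, u=2.280000: f=-0.980400 → u ← 2.280000 + 0.34·(-0.980400) = 1.946664
t=0.340000, u=1.946664: f=-0.664822 → u ← 1.946664 + 0.34·(-0.664822) = 1.720625
u(0.68) ≈ 1.7206

1.7206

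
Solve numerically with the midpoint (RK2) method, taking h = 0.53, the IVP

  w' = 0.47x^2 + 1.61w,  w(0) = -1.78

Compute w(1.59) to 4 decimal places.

Midpoint: k1 = f(x_n, w_n); k2 = f(x_n + h/2, w_n + (h/2)·k1); w_{n+1} = w_n + h·k2.
x=0.000000, w=-1.780000:
  k1 = f(0.000000, -1.780000) = -2.865800
  k2 = f(0.265000, -2.539437) = -4.055488
  w ← -1.780000 + 0.53·(-4.055488) = -3.929409
x=0.530000, w=-3.929409:
  k1 = f(0.530000, -3.929409) = -6.194325
  k2 = f(0.795000, -5.570905) = -8.672105
  w ← -3.929409 + 0.53·(-8.672105) = -8.525624
x=1.060000, w=-8.525624:
  k1 = f(1.060000, -8.525624) = -13.198163
  k2 = f(1.325000, -12.023137) = -18.532107
  w ← -8.525624 + 0.53·(-18.532107) = -18.347641
w(1.59) ≈ -18.3476

-18.3476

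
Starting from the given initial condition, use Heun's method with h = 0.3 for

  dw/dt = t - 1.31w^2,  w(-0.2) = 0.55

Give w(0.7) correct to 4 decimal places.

Heun: k1 = f(t_n, w_n); k2 = f(t_n + h, w_n + h·k1); w_{n+1} = w_n + (h/2)·(k1 + k2).
t=-0.200000, w=0.550000:
  k1 = f(-0.200000, 0.550000) = -0.596275
  k2 = f(0.100000, 0.371117) = -0.080424
  w ← 0.550000 + (0.3/2)·(-0.596275 + (-0.080424)) = 0.448495
t=0.100000, w=0.448495:
  k1 = f(0.100000, 0.448495) = -0.163504
  k2 = f(0.400000, 0.399444) = 0.190982
  w ← 0.448495 + (0.3/2)·(-0.163504 + 0.190982) = 0.452617
t=0.400000, w=0.452617:
  k1 = f(0.400000, 0.452617) = 0.131631
  k2 = f(0.700000, 0.492106) = 0.382759
  w ← 0.452617 + (0.3/2)·(0.131631 + 0.382759) = 0.529775
w(0.7) ≈ 0.5298

0.5298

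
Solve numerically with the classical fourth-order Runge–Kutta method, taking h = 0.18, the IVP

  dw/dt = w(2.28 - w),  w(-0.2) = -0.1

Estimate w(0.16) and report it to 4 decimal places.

-0.2406

RK4: k1 = f(t_n, w_n); k2 = f(t_n + h/2, w_n + (h/2)·k1); k3 = f(t_n + h/2, w_n + (h/2)·k2); k4 = f(t_n + h, w_n + h·k3); w_{n+1} = w_n + (h/6)·(k1 + 2k2 + 2k3 + k4).
t=-0.200000, w=-0.100000:
  k1 = f(-0.200000, -0.100000) = -0.238000
  k2 = f(-0.110000, -0.121420) = -0.291580
  k3 = f(-0.110000, -0.126242) = -0.303769
  k4 = f(-0.020000, -0.154678) = -0.376592
  w ← -0.100000 + (0.18/6)·(k1 + 2k2 + 2k3 + k4) = -0.154159
t=-0.020000, w=-0.154159:
  k1 = f(-0.020000, -0.154159) = -0.375247
  k2 = f(0.070000, -0.187931) = -0.463801
  k3 = f(0.070000, -0.195901) = -0.485031
  k4 = f(0.160000, -0.241464) = -0.608844
  w ← -0.154159 + (0.18/6)·(k1 + 2k2 + 2k3 + k4) = -0.240611
w(0.16) ≈ -0.2406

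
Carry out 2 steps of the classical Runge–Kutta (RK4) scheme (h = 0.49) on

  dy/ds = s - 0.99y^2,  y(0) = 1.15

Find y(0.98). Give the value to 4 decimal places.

0.8603

RK4: k1 = f(s_n, y_n); k2 = f(s_n + h/2, y_n + (h/2)·k1); k3 = f(s_n + h/2, y_n + (h/2)·k2); k4 = f(s_n + h, y_n + h·k3); y_{n+1} = y_n + (h/6)·(k1 + 2k2 + 2k3 + k4).
s=0.000000, y=1.150000:
  k1 = f(0.000000, 1.150000) = -1.309275
  k2 = f(0.245000, 0.829228) = -0.435742
  k3 = f(0.245000, 1.043243) = -0.832473
  k4 = f(0.490000, 0.742088) = -0.055188
  y ← 1.150000 + (0.49/6)·(k1 + 2k2 + 2k3 + k4) = 0.831427
s=0.490000, y=0.831427:
  k1 = f(0.490000, 0.831427) = -0.194358
  k2 = f(0.735000, 0.783809) = 0.126787
  k3 = f(0.735000, 0.862490) = -0.001450
  k4 = f(0.980000, 0.830717) = 0.296811
  y ← 0.831427 + (0.49/6)·(k1 + 2k2 + 2k3 + k4) = 0.860266
y(0.98) ≈ 0.8603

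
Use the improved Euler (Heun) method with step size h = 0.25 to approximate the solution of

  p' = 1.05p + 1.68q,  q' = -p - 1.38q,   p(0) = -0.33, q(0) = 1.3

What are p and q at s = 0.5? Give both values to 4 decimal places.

Heun on (p,q): k1 = f(s_n, state_n); k2 = f(s_n + h, state_n + h·k1); state_{n+1} = state_n + (h/2)·(k1 + k2).
0.000000: (-0.330000, 1.300000)
  k1 = (1.837500, -1.464000)
  predictor → (0.129375, 0.934000)
  k2 = (1.704964, -1.418295)
  → (0.112808, 0.939713)
0.250000: (0.112808, 0.939713)
  k1 = (1.697166, -1.409612)
  predictor → (0.537100, 0.587310)
  k2 = (1.550636, -1.347588)
  → (0.518783, 0.595063)
(p(0.5), q(0.5)) ≈ (0.5188, 0.5951)

0.5188, 0.5951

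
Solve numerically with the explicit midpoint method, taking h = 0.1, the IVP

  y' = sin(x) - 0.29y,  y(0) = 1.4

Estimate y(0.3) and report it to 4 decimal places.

Midpoint: k1 = f(x_n, y_n); k2 = f(x_n + h/2, y_n + (h/2)·k1); y_{n+1} = y_n + h·k2.
x=0.000000, y=1.400000:
  k1 = f(0.000000, 1.400000) = -0.406000
  k2 = f(0.050000, 1.379700) = -0.350134
  y ← 1.400000 + 0.1·(-0.350134) = 1.364987
x=0.100000, y=1.364987:
  k1 = f(0.100000, 1.364987) = -0.296013
  k2 = f(0.150000, 1.350186) = -0.242116
  y ← 1.364987 + 0.1·(-0.242116) = 1.340775
x=0.200000, y=1.340775:
  k1 = f(0.200000, 1.340775) = -0.190155
  k2 = f(0.250000, 1.331267) = -0.138664
  y ← 1.340775 + 0.1·(-0.138664) = 1.326909
y(0.3) ≈ 1.3269

1.3269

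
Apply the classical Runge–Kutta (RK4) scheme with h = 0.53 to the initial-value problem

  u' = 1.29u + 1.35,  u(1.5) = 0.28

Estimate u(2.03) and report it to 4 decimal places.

1.5797

RK4: k1 = f(s_n, u_n); k2 = f(s_n + h/2, u_n + (h/2)·k1); k3 = f(s_n + h/2, u_n + (h/2)·k2); k4 = f(s_n + h, u_n + h·k3); u_{n+1} = u_n + (h/6)·(k1 + 2k2 + 2k3 + k4).
s=1.500000, u=0.280000:
  k1 = f(1.500000, 0.280000) = 1.711200
  k2 = f(1.765000, 0.733468) = 2.296174
  k3 = f(1.765000, 0.888486) = 2.496147
  k4 = f(2.030000, 1.602958) = 3.417816
  u ← 0.280000 + (0.53/6)·(k1 + 2k2 + 2k3 + k4) = 1.579706
u(2.03) ≈ 1.5797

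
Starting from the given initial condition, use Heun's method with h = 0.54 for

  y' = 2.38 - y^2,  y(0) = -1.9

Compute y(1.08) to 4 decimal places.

Heun: k1 = f(t_n, y_n); k2 = f(t_n + h, y_n + h·k1); y_{n+1} = y_n + (h/2)·(k1 + k2).
t=0.000000, y=-1.900000:
  k1 = f(0.000000, -1.900000) = -1.230000
  k2 = f(0.540000, -2.564200) = -4.195122
  y ← -1.900000 + (0.54/2)·(-1.230000 + (-4.195122)) = -3.364783
t=0.540000, y=-3.364783:
  k1 = f(0.540000, -3.364783) = -8.941764
  k2 = f(1.080000, -8.193335) = -64.750741
  y ← -3.364783 + (0.54/2)·(-8.941764 + (-64.750741)) = -23.261759
y(1.08) ≈ -23.2618

-23.2618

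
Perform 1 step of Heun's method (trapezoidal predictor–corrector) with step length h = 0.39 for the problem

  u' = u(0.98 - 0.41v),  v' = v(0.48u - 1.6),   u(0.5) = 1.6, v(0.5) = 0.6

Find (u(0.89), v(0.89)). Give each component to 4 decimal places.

Heun on (u,v): k1 = f(t_n, state_n); k2 = f(t_n + h, state_n + h·k1); state_{n+1} = state_n + (h/2)·(k1 + k2).
0.500000: (1.600000, 0.600000)
  k1 = (1.174400, -0.499200)
  predictor → (2.058016, 0.405312)
  k2 = (1.674859, -0.248113)
  → (2.155605, 0.454274)
(u(0.89), v(0.89)) ≈ (2.1556, 0.4543)

2.1556, 0.4543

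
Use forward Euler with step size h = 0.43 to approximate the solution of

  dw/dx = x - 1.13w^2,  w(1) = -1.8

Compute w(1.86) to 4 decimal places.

Euler: w_{n+1} = w_n + h·f(x_n, w_n).
x=1.000000, w=-1.800000: f=-2.661200 → w ← -1.800000 + 0.43·(-2.661200) = -2.944316
x=1.430000, w=-2.944316: f=-8.365966 → w ← -2.944316 + 0.43·(-8.365966) = -6.541682
w(1.86) ≈ -6.5417

-6.5417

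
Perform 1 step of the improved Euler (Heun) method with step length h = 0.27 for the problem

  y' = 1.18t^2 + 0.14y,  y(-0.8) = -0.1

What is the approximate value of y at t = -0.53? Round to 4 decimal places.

0.0467

Heun: k1 = f(t_n, y_n); k2 = f(t_n + h, y_n + h·k1); y_{n+1} = y_n + (h/2)·(k1 + k2).
t=-0.800000, y=-0.100000:
  k1 = f(-0.800000, -0.100000) = 0.741200
  k2 = f(-0.530000, 0.100124) = 0.345479
  y ← -0.100000 + (0.27/2)·(0.741200 + 0.345479) = 0.046702
y(-0.53) ≈ 0.0467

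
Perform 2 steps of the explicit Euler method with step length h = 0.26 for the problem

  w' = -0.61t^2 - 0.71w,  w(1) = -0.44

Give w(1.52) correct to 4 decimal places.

Euler: w_{n+1} = w_n + h·f(t_n, w_n).
t=1.000000, w=-0.440000: f=-0.297600 → w ← -0.440000 + 0.26·(-0.297600) = -0.517376
t=1.260000, w=-0.517376: f=-0.601099 → w ← -0.517376 + 0.26·(-0.601099) = -0.673662
w(1.52) ≈ -0.6737

-0.6737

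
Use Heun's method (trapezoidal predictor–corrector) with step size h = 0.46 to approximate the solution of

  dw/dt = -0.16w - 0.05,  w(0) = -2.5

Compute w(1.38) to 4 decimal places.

Heun: k1 = f(t_n, w_n); k2 = f(t_n + h, w_n + h·k1); w_{n+1} = w_n + (h/2)·(k1 + k2).
t=0.000000, w=-2.500000:
  k1 = f(0.000000, -2.500000) = 0.350000
  k2 = f(0.460000, -2.339000) = 0.324240
  w ← -2.500000 + (0.46/2)·(0.350000 + 0.324240) = -2.344925
t=0.460000, w=-2.344925:
  k1 = f(0.460000, -2.344925) = 0.325188
  k2 = f(0.920000, -2.195338) = 0.301254
  w ← -2.344925 + (0.46/2)·(0.325188 + 0.301254) = -2.200843
t=0.920000, w=-2.200843:
  k1 = f(0.920000, -2.200843) = 0.302135
  k2 = f(1.380000, -2.061861) = 0.279898
  w ← -2.200843 + (0.46/2)·(0.302135 + 0.279898) = -2.066976
w(1.38) ≈ -2.0670

-2.0670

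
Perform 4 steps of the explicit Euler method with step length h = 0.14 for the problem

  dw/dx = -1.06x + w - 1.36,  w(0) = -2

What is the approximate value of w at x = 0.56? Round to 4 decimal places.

Euler: w_{n+1} = w_n + h·f(x_n, w_n).
x=0.000000, w=-2.000000: f=-3.360000 → w ← -2.000000 + 0.14·(-3.360000) = -2.470400
x=0.140000, w=-2.470400: f=-3.978800 → w ← -2.470400 + 0.14·(-3.978800) = -3.027432
x=0.280000, w=-3.027432: f=-4.684232 → w ← -3.027432 + 0.14·(-4.684232) = -3.683224
x=0.420000, w=-3.683224: f=-5.488424 → w ← -3.683224 + 0.14·(-5.488424) = -4.451604
w(0.56) ≈ -4.4516

-4.4516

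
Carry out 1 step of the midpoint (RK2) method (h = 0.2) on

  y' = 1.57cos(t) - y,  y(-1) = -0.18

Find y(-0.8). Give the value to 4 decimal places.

0.0306

Midpoint: k1 = f(t_n, y_n); k2 = f(t_n + h/2, y_n + (h/2)·k1); y_{n+1} = y_n + h·k2.
t=-1.000000, y=-0.180000:
  k1 = f(-1.000000, -0.180000) = 1.028275
  k2 = f(-0.900000, -0.077173) = 1.053100
  y ← -0.180000 + 0.2·1.053100 = 0.030620
y(-0.8) ≈ 0.0306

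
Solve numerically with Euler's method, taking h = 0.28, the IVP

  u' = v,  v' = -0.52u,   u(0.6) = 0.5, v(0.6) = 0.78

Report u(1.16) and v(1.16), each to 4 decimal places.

Euler on (u,v): u_{n+1} = u_n + h·u', v_{n+1} = v_n + h·v'.
0.600000: (0.500000, 0.780000); f=(0.780000, -0.260000) → (0.718400, 0.707200)
0.880000: (0.718400, 0.707200); f=(0.707200, -0.373568) → (0.916416, 0.602601)
(u(1.16), v(1.16)) ≈ (0.9164, 0.6026)

0.9164, 0.6026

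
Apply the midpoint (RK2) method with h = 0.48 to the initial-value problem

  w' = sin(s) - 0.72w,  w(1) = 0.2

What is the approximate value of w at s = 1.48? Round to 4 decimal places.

0.5270

Midpoint: k1 = f(s_n, w_n); k2 = f(s_n + h/2, w_n + (h/2)·k1); w_{n+1} = w_n + h·k2.
s=1.000000, w=0.200000:
  k1 = f(1.000000, 0.200000) = 0.697471
  k2 = f(1.240000, 0.367393) = 0.681261
  w ← 0.200000 + 0.48·0.681261 = 0.527005
w(1.48) ≈ 0.5270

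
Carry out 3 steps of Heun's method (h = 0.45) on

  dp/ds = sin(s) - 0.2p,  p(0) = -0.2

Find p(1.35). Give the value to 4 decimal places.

0.5515

Heun: k1 = f(s_n, p_n); k2 = f(s_n + h, p_n + h·k1); p_{n+1} = p_n + (h/2)·(k1 + k2).
s=0.000000, p=-0.200000:
  k1 = f(0.000000, -0.200000) = 0.040000
  k2 = f(0.450000, -0.182000) = 0.471366
  p ← -0.200000 + (0.45/2)·(0.040000 + 0.471366) = -0.084943
s=0.450000, p=-0.084943:
  k1 = f(0.450000, -0.084943) = 0.451954
  k2 = f(0.900000, 0.118437) = 0.759640
  p ← -0.084943 + (0.45/2)·(0.451954 + 0.759640) = 0.187666
s=0.900000, p=0.187666:
  k1 = f(0.900000, 0.187666) = 0.745794
  k2 = f(1.350000, 0.523273) = 0.871069
  p ← 0.187666 + (0.45/2)·(0.745794 + 0.871069) = 0.551460
p(1.35) ≈ 0.5515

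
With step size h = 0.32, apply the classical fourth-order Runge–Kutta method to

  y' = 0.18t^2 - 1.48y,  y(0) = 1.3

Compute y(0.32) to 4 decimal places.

RK4: k1 = f(t_n, y_n); k2 = f(t_n + h/2, y_n + (h/2)·k1); k3 = f(t_n + h/2, y_n + (h/2)·k2); k4 = f(t_n + h, y_n + h·k3); y_{n+1} = y_n + (h/6)·(k1 + 2k2 + 2k3 + k4).
t=0.000000, y=1.300000:
  k1 = f(0.000000, 1.300000) = -1.924000
  k2 = f(0.160000, 0.992160) = -1.463789
  k3 = f(0.160000, 1.065794) = -1.572767
  k4 = f(0.320000, 0.796715) = -1.160706
  y ← 1.300000 + (0.32/6)·(k1 + 2k2 + 2k3 + k4) = 0.811583
y(0.32) ≈ 0.8116

0.8116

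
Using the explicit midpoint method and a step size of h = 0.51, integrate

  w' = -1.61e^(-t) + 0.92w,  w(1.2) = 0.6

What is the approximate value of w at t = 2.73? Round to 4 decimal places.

1.4138

Midpoint: k1 = f(t_n, w_n); k2 = f(t_n + h/2, w_n + (h/2)·k1); w_{n+1} = w_n + h·k2.
t=1.200000, w=0.600000:
  k1 = f(1.200000, 0.600000) = 0.067077
  k2 = f(1.455000, 0.617105) = 0.191962
  w ← 0.600000 + 0.51·0.191962 = 0.697900
t=1.710000, w=0.697900:
  k1 = f(1.710000, 0.697900) = 0.350875
  k2 = f(1.965000, 0.787373) = 0.498733
  w ← 0.697900 + 0.51·0.498733 = 0.952254
t=2.220000, w=0.952254:
  k1 = f(2.220000, 0.952254) = 0.701213
  k2 = f(2.475000, 1.131063) = 0.905076
  w ← 0.952254 + 0.51·0.905076 = 1.413843
w(2.73) ≈ 1.4138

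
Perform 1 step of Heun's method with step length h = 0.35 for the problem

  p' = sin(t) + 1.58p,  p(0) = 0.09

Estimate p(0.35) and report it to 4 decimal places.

Heun: k1 = f(t_n, p_n); k2 = f(t_n + h, p_n + h·k1); p_{n+1} = p_n + (h/2)·(k1 + k2).
t=0.000000, p=0.090000:
  k1 = f(0.000000, 0.090000) = 0.142200
  k2 = f(0.350000, 0.139770) = 0.563734
  p ← 0.090000 + (0.35/2)·(0.142200 + 0.563734) = 0.213539
p(0.35) ≈ 0.2135

0.2135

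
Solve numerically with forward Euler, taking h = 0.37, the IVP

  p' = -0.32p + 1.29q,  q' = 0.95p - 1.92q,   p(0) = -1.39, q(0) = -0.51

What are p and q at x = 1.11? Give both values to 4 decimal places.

Euler on (p,q): p_{n+1} = p_n + h·p', q_{n+1} = q_n + h·q'.
0.000000: (-1.390000, -0.510000); f=(-0.213100, -0.341300) → (-1.468847, -0.636281)
0.370000: (-1.468847, -0.636281); f=(-0.350771, -0.173745) → (-1.598632, -0.700567)
0.740000: (-1.598632, -0.700567); f=(-0.392169, -0.173613) → (-1.743735, -0.764803)
(p(1.11), q(1.11)) ≈ (-1.7437, -0.7648)

-1.7437, -0.7648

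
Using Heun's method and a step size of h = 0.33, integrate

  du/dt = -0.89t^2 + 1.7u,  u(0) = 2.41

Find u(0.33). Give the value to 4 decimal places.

Heun: k1 = f(t_n, u_n); k2 = f(t_n + h, u_n + h·k1); u_{n+1} = u_n + (h/2)·(k1 + k2).
t=0.000000, u=2.410000:
  k1 = f(0.000000, 2.410000) = 4.097000
  k2 = f(0.330000, 3.762010) = 6.298496
  u ← 2.410000 + (0.33/2)·(4.097000 + 6.298496) = 4.125257
u(0.33) ≈ 4.1253

4.1253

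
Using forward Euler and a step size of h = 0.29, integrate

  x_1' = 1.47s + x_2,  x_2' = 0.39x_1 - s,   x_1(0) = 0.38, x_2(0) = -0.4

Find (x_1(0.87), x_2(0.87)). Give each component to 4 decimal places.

Euler on (x_1,x_2): x_1_{n+1} = x_1_n + h·x_1', x_2_{n+1} = x_2_n + h·x_2'.
0.000000: (0.380000, -0.400000); f=(-0.400000, 0.148200) → (0.264000, -0.357022)
0.290000: (0.264000, -0.357022); f=(0.069278, -0.187040) → (0.284091, -0.411264)
0.580000: (0.284091, -0.411264); f=(0.441336, -0.469205) → (0.412078, -0.547333)
(x_1(0.87), x_2(0.87)) ≈ (0.4121, -0.5473)

0.4121, -0.5473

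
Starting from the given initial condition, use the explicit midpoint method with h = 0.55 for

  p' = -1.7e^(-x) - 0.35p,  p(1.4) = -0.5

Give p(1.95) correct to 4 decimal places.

-0.5660

Midpoint: k1 = f(x_n, p_n); k2 = f(x_n + h/2, p_n + (h/2)·k1); p_{n+1} = p_n + h·k2.
x=1.400000, p=-0.500000:
  k1 = f(1.400000, -0.500000) = -0.244215
  k2 = f(1.675000, -0.567159) = -0.119918
  p ← -0.500000 + 0.55·(-0.119918) = -0.565955
p(1.95) ≈ -0.5660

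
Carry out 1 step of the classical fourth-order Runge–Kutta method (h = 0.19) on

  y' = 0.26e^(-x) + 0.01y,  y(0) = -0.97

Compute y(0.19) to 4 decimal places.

RK4: k1 = f(x_n, y_n); k2 = f(x_n + h/2, y_n + (h/2)·k1); k3 = f(x_n + h/2, y_n + (h/2)·k2); k4 = f(x_n + h, y_n + h·k3); y_{n+1} = y_n + (h/6)·(k1 + 2k2 + 2k3 + k4).
x=0.000000, y=-0.970000:
  k1 = f(0.000000, -0.970000) = 0.250300
  k2 = f(0.095000, -0.946221) = 0.226975
  k3 = f(0.095000, -0.948437) = 0.226953
  k4 = f(0.190000, -0.926879) = 0.205741
  y ← -0.970000 + (0.19/6)·(k1 + 2k2 + 2k3 + k4) = -0.926810
y(0.19) ≈ -0.9268

-0.9268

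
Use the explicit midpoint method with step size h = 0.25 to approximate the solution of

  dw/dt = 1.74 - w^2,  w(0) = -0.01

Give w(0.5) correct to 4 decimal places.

0.7561

Midpoint: k1 = f(t_n, w_n); k2 = f(t_n + h/2, w_n + (h/2)·k1); w_{n+1} = w_n + h·k2.
t=0.000000, w=-0.010000:
  k1 = f(0.000000, -0.010000) = 1.739900
  k2 = f(0.125000, 0.207487) = 1.696949
  w ← -0.010000 + 0.25·1.696949 = 0.414237
t=0.250000, w=0.414237:
  k1 = f(0.250000, 0.414237) = 1.568408
  k2 = f(0.375000, 0.610288) = 1.367548
  w ← 0.414237 + 0.25·1.367548 = 0.756124
w(0.5) ≈ 0.7561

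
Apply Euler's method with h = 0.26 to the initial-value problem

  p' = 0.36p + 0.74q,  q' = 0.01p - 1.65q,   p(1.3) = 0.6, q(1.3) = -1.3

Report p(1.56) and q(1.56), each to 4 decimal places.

Euler on (p,q): p_{n+1} = p_n + h·p', q_{n+1} = q_n + h·q'.
1.300000: (0.600000, -1.300000); f=(-0.746000, 2.151000) → (0.406040, -0.740740)
(p(1.56), q(1.56)) ≈ (0.4060, -0.7407)

0.4060, -0.7407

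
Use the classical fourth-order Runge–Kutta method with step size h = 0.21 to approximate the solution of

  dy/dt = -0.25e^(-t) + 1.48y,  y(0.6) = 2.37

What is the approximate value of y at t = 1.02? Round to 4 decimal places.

RK4: k1 = f(t_n, y_n); k2 = f(t_n + h/2, y_n + (h/2)·k1); k3 = f(t_n + h/2, y_n + (h/2)·k2); k4 = f(t_n + h, y_n + h·k3); y_{n+1} = y_n + (h/6)·(k1 + 2k2 + 2k3 + k4).
t=0.600000, y=2.370000:
  k1 = f(0.600000, 2.370000) = 3.370397
  k2 = f(0.705000, 2.723892) = 3.907833
  k3 = f(0.705000, 2.780322) = 3.991350
  k4 = f(0.810000, 3.208184) = 4.636897
  y ← 2.370000 + (0.21/6)·(k1 + 2k2 + 2k3 + k4) = 3.203198
t=0.810000, y=3.203198:
  k1 = f(0.810000, 3.203198) = 4.629519
  k2 = f(0.915000, 3.689298) = 5.360031
  k3 = f(0.915000, 3.766001) = 5.473553
  k4 = f(1.020000, 4.352644) = 6.351765
  y ← 3.203198 + (0.21/6)·(k1 + 2k2 + 2k3 + k4) = 4.345894
y(1.02) ≈ 4.3459

4.3459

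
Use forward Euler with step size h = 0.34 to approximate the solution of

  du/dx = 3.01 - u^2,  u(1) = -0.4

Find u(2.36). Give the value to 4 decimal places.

1.7305

Euler: u_{n+1} = u_n + h·f(x_n, u_n).
x=1.000000, u=-0.400000: f=2.850000 → u ← -0.400000 + 0.34·2.850000 = 0.569000
x=1.340000, u=0.569000: f=2.686239 → u ← 0.569000 + 0.34·2.686239 = 1.482321
x=1.680000, u=1.482321: f=0.812724 → u ← 1.482321 + 0.34·0.812724 = 1.758647
x=2.020000, u=1.758647: f=-0.082840 → u ← 1.758647 + 0.34·(-0.082840) = 1.730482
u(2.36) ≈ 1.7305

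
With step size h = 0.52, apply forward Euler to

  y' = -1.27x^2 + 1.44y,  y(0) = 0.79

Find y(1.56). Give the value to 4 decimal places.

3.1986

Euler: y_{n+1} = y_n + h·f(x_n, y_n).
x=0.000000, y=0.790000: f=1.137600 → y ← 0.790000 + 0.52·1.137600 = 1.381552
x=0.520000, y=1.381552: f=1.646027 → y ← 1.381552 + 0.52·1.646027 = 2.237486
x=1.040000, y=2.237486: f=1.848348 → y ← 2.237486 + 0.52·1.848348 = 3.198627
y(1.56) ≈ 3.1986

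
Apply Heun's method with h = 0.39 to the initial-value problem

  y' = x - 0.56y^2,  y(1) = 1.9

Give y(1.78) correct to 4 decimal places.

Heun: k1 = f(x_n, y_n); k2 = f(x_n + h, y_n + h·k1); y_{n+1} = y_n + (h/2)·(k1 + k2).
x=1.000000, y=1.900000:
  k1 = f(1.000000, 1.900000) = -1.021600
  k2 = f(1.390000, 1.501576) = 0.127351
  y ← 1.900000 + (0.39/2)·(-1.021600 + 0.127351) = 1.725621
x=1.390000, y=1.725621:
  k1 = f(1.390000, 1.725621) = -0.277551
  k2 = f(1.780000, 1.617377) = 0.315092
  y ← 1.725621 + (0.39/2)·(-0.277551 + 0.315092) = 1.732942
y(1.78) ≈ 1.7329

1.7329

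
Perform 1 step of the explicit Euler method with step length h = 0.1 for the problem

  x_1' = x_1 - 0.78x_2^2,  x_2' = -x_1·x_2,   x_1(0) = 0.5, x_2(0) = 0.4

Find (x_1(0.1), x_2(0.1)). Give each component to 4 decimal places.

0.5375, 0.3800

Euler on (x_1,x_2): x_1_{n+1} = x_1_n + h·x_1', x_2_{n+1} = x_2_n + h·x_2'.
0.000000: (0.500000, 0.400000); f=(0.375200, -0.200000) → (0.537520, 0.380000)
(x_1(0.1), x_2(0.1)) ≈ (0.5375, 0.3800)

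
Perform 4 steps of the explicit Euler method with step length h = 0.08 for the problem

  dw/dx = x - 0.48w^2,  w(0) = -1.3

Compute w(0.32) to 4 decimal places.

-1.5625

Euler: w_{n+1} = w_n + h·f(x_n, w_n).
x=0.000000, w=-1.300000: f=-0.811200 → w ← -1.300000 + 0.08·(-0.811200) = -1.364896
x=0.080000, w=-1.364896: f=-0.814212 → w ← -1.364896 + 0.08·(-0.814212) = -1.430033
x=0.160000, w=-1.430033: f=-0.821597 → w ← -1.430033 + 0.08·(-0.821597) = -1.495761
x=0.240000, w=-1.495761: f=-0.833904 → w ← -1.495761 + 0.08·(-0.833904) = -1.562473
w(0.32) ≈ -1.5625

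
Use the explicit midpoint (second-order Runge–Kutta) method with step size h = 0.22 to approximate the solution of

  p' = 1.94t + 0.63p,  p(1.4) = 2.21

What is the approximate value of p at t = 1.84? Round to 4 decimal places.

4.4874

Midpoint: k1 = f(t_n, p_n); k2 = f(t_n + h/2, p_n + (h/2)·k1); p_{n+1} = p_n + h·k2.
t=1.400000, p=2.210000:
  k1 = f(1.400000, 2.210000) = 4.108300
  k2 = f(1.510000, 2.661913) = 4.606405
  p ← 2.210000 + 0.22·4.606405 = 3.223409
t=1.620000, p=3.223409:
  k1 = f(1.620000, 3.223409) = 5.173548
  k2 = f(1.730000, 3.792499) = 5.745475
  p ← 3.223409 + 0.22·5.745475 = 4.487414
p(1.84) ≈ 4.4874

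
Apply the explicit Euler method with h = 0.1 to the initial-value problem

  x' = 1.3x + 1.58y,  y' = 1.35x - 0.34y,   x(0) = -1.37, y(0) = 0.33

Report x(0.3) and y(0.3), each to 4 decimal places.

Euler on (x,y): x_{n+1} = x_n + h·x', y_{n+1} = y_n + h·y'.
0.000000: (-1.370000, 0.330000); f=(-1.259600, -1.961700) → (-1.495960, 0.133830)
0.100000: (-1.495960, 0.133830); f=(-1.733297, -2.065048) → (-1.669290, -0.072675)
0.200000: (-1.669290, -0.072675); f=(-2.284903, -2.228832) → (-1.897780, -0.295558)
(x(0.3), y(0.3)) ≈ (-1.8978, -0.2956)

-1.8978, -0.2956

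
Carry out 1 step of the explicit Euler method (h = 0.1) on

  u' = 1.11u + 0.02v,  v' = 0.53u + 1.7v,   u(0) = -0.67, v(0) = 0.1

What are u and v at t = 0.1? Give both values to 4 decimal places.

Euler on (u,v): u_{n+1} = u_n + h·u', v_{n+1} = v_n + h·v'.
0.000000: (-0.670000, 0.100000); f=(-0.741700, -0.185100) → (-0.744170, 0.081490)
(u(0.1), v(0.1)) ≈ (-0.7442, 0.0815)

-0.7442, 0.0815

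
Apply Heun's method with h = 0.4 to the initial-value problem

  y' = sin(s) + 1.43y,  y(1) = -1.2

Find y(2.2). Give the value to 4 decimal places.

-3.5394

Heun: k1 = f(s_n, y_n); k2 = f(s_n + h, y_n + h·k1); y_{n+1} = y_n + (h/2)·(k1 + k2).
s=1.000000, y=-1.200000:
  k1 = f(1.000000, -1.200000) = -0.874529
  k2 = f(1.400000, -1.549812) = -1.230781
  y ← -1.200000 + (0.4/2)·(-0.874529 + (-1.230781)) = -1.621062
s=1.400000, y=-1.621062:
  k1 = f(1.400000, -1.621062) = -1.332669
  k2 = f(1.800000, -2.154130) = -2.106558
  y ← -1.621062 + (0.4/2)·(-1.332669 + (-2.106558)) = -2.308907
s=1.800000, y=-2.308907:
  k1 = f(1.800000, -2.308907) = -2.327890
  k2 = f(2.200000, -3.240063) = -3.824794
  y ← -2.308907 + (0.4/2)·(-2.327890 + (-3.824794)) = -3.539444
y(2.2) ≈ -3.5394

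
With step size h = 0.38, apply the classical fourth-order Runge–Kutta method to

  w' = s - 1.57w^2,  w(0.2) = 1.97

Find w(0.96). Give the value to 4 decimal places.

0.7978

RK4: k1 = f(s_n, w_n); k2 = f(s_n + h/2, w_n + (h/2)·k1); k3 = f(s_n + h/2, w_n + (h/2)·k2); k4 = f(s_n + h, w_n + h·k3); w_{n+1} = w_n + (h/6)·(k1 + 2k2 + 2k3 + k4).
s=0.200000, w=1.970000:
  k1 = f(0.200000, 1.970000) = -5.893013
  k2 = f(0.390000, 0.850328) = -0.745199
  k3 = f(0.390000, 1.828412) = -4.858653
  k4 = f(0.580000, 0.123712) = 0.555972
  w ← 1.970000 + (0.38/6)·(k1 + 2k2 + 2k3 + k4) = 0.922166
s=0.580000, w=0.922166:
  k1 = f(0.580000, 0.922166) = -0.755113
  k2 = f(0.770000, 0.778695) = -0.181994
  k3 = f(0.770000, 0.887587) = -0.466864
  k4 = f(0.960000, 0.744758) = 0.089177
  w ← 0.922166 + (0.38/6)·(k1 + 2k2 + 2k3 + k4) = 0.797802
w(0.96) ≈ 0.7978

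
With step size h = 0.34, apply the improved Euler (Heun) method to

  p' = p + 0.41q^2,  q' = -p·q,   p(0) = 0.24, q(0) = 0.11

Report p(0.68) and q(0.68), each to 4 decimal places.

0.4730, 0.0874

Heun on (p,q): k1 = f(x_n, state_n); k2 = f(x_n + h, state_n + h·k1); state_{n+1} = state_n + (h/2)·(k1 + k2).
0.000000: (0.240000, 0.110000)
  k1 = (0.244961, -0.026400)
  predictor → (0.323287, 0.101024)
  k2 = (0.327471, -0.032660)
  → (0.337313, 0.099960)
0.340000: (0.337313, 0.099960)
  k1 = (0.341410, -0.033718)
  predictor → (0.453393, 0.088496)
  k2 = (0.456604, -0.040123)
  → (0.472976, 0.087407)
(p(0.68), q(0.68)) ≈ (0.4730, 0.0874)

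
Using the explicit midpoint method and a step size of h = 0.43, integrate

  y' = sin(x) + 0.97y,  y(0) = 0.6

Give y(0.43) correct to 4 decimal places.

Midpoint: k1 = f(x_n, y_n); k2 = f(x_n + h/2, y_n + (h/2)·k1); y_{n+1} = y_n + h·k2.
x=0.000000, y=0.600000:
  k1 = f(0.000000, 0.600000) = 0.582000
  k2 = f(0.215000, 0.725130) = 0.916724
  y ← 0.600000 + 0.43·0.916724 = 0.994191
y(0.43) ≈ 0.9942

0.9942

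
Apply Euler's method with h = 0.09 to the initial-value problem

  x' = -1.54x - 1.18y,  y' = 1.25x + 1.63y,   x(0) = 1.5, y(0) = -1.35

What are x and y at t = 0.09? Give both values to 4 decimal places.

1.4355, -1.3793

Euler on (x,y): x_{n+1} = x_n + h·x', y_{n+1} = y_n + h·y'.
0.000000: (1.500000, -1.350000); f=(-0.717000, -0.325500) → (1.435470, -1.379295)
(x(0.09), y(0.09)) ≈ (1.4355, -1.3793)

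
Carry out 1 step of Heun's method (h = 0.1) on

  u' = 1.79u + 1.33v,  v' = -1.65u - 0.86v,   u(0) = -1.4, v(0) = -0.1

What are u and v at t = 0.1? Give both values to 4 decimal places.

-1.6716, 0.1511

Heun on (u,v): k1 = f(t_n, state_n); k2 = f(t_n + h, state_n + h·k1); state_{n+1} = state_n + (h/2)·(k1 + k2).
0.000000: (-1.400000, -0.100000)
  k1 = (-2.639000, 2.396000)
  predictor → (-1.663900, 0.139600)
  k2 = (-2.792713, 2.625379)
  → (-1.671586, 0.151069)
(u(0.1), v(0.1)) ≈ (-1.6716, 0.1511)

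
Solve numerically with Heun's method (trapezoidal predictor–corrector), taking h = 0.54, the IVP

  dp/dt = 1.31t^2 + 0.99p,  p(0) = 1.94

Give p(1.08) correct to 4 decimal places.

6.2030

Heun: k1 = f(t_n, p_n); k2 = f(t_n + h, p_n + h·k1); p_{n+1} = p_n + (h/2)·(k1 + k2).
t=0.000000, p=1.940000:
  k1 = f(0.000000, 1.940000) = 1.920600
  k2 = f(0.540000, 2.977124) = 3.329349
  p ← 1.940000 + (0.54/2)·(1.920600 + 3.329349) = 3.357486
t=0.540000, p=3.357486:
  k1 = f(0.540000, 3.357486) = 3.705907
  k2 = f(1.080000, 5.358676) = 6.833073
  p ← 3.357486 + (0.54/2)·(3.705907 + 6.833073) = 6.203011
p(1.08) ≈ 6.2030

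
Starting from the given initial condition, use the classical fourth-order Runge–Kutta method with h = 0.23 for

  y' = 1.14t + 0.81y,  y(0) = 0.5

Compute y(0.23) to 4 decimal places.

0.6345

RK4: k1 = f(t_n, y_n); k2 = f(t_n + h/2, y_n + (h/2)·k1); k3 = f(t_n + h/2, y_n + (h/2)·k2); k4 = f(t_n + h, y_n + h·k3); y_{n+1} = y_n + (h/6)·(k1 + 2k2 + 2k3 + k4).
t=0.000000, y=0.500000:
  k1 = f(0.000000, 0.500000) = 0.405000
  k2 = f(0.115000, 0.546575) = 0.573826
  k3 = f(0.115000, 0.565990) = 0.589552
  k4 = f(0.230000, 0.635597) = 0.777034
  y ← 0.500000 + (0.23/6)·(k1 + 2k2 + 2k3 + k4) = 0.634504
y(0.23) ≈ 0.6345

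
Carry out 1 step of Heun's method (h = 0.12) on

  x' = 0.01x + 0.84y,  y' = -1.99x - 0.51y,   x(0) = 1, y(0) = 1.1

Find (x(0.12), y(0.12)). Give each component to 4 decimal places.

1.0967, 0.7899

Heun on (x,y): k1 = f(t_n, state_n); k2 = f(t_n + h, state_n + h·k1); state_{n+1} = state_n + (h/2)·(k1 + k2).
0.000000: (1.000000, 1.100000)
  k1 = (0.934000, -2.551000)
  predictor → (1.112080, 0.793880)
  k2 = (0.677980, -2.617918)
  → (1.096719, 0.789865)
(x(0.12), y(0.12)) ≈ (1.0967, 0.7899)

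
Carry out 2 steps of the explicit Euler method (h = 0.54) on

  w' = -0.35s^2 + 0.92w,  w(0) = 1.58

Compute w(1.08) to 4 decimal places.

3.4847

Euler: w_{n+1} = w_n + h·f(s_n, w_n).
s=0.000000, w=1.580000: f=1.453600 → w ← 1.580000 + 0.54·1.453600 = 2.364944
s=0.540000, w=2.364944: f=2.073688 → w ← 2.364944 + 0.54·2.073688 = 3.484736
w(1.08) ≈ 3.4847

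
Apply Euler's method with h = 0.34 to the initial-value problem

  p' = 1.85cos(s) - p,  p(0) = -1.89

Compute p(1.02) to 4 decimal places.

Euler: p_{n+1} = p_n + h·f(s_n, p_n).
s=0.000000, p=-1.890000: f=3.740000 → p ← -1.890000 + 0.34·3.740000 = -0.618400
s=0.340000, p=-0.618400: f=2.362496 → p ← -0.618400 + 0.34·2.362496 = 0.184849
s=0.680000, p=0.184849: f=1.253661 → p ← 0.184849 + 0.34·1.253661 = 0.611093
p(1.02) ≈ 0.6111

0.6111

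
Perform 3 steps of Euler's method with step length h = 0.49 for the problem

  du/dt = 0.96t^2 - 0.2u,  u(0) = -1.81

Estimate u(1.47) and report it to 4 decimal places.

-0.7747

Euler: u_{n+1} = u_n + h·f(t_n, u_n).
t=0.000000, u=-1.810000: f=0.362000 → u ← -1.810000 + 0.49·0.362000 = -1.632620
t=0.490000, u=-1.632620: f=0.557020 → u ← -1.632620 + 0.49·0.557020 = -1.359680
t=0.980000, u=-1.359680: f=1.193920 → u ← -1.359680 + 0.49·1.193920 = -0.774659
u(1.47) ≈ -0.7747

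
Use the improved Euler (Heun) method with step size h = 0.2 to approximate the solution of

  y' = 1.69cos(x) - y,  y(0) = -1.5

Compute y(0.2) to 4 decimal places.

-0.9292

Heun: k1 = f(x_n, y_n); k2 = f(x_n + h, y_n + h·k1); y_{n+1} = y_n + (h/2)·(k1 + k2).
x=0.000000, y=-1.500000:
  k1 = f(0.000000, -1.500000) = 3.190000
  k2 = f(0.200000, -0.862000) = 2.518313
  y ← -1.500000 + (0.2/2)·(3.190000 + 2.518313) = -0.929169
y(0.2) ≈ -0.9292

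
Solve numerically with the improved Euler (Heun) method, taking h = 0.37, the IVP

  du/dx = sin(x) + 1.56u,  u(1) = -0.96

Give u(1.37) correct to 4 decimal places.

Heun: k1 = f(x_n, u_n); k2 = f(x_n + h, u_n + h·k1); u_{n+1} = u_n + (h/2)·(k1 + k2).
x=1.000000, u=-0.960000:
  k1 = f(1.000000, -0.960000) = -0.656129
  k2 = f(1.370000, -1.202768) = -0.896410
  u ← -0.960000 + (0.37/2)·(-0.656129 + (-0.896410)) = -1.247220
u(1.37) ≈ -1.2472

-1.2472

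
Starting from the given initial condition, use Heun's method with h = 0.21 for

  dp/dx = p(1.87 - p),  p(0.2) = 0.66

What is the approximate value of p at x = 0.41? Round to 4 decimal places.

Heun: k1 = f(x_n, p_n); k2 = f(x_n + h, p_n + h·k1); p_{n+1} = p_n + (h/2)·(k1 + k2).
x=0.200000, p=0.660000:
  k1 = f(0.200000, 0.660000) = 0.798600
  k2 = f(0.410000, 0.827706) = 0.862713
  p ← 0.660000 + (0.21/2)·(0.798600 + 0.862713) = 0.834438
p(0.41) ≈ 0.8344

0.8344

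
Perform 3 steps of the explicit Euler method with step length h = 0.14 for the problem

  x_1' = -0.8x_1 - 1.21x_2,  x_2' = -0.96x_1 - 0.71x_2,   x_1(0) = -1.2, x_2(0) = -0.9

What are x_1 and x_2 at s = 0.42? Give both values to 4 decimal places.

Euler on (x_1,x_2): x_1_{n+1} = x_1_n + h·x_1', x_2_{n+1} = x_2_n + h·x_2'.
0.000000: (-1.200000, -0.900000); f=(2.049000, 1.791000) → (-0.913140, -0.649260)
0.140000: (-0.913140, -0.649260); f=(1.516117, 1.337589) → (-0.700884, -0.461998)
0.280000: (-0.700884, -0.461998); f=(1.119724, 1.000867) → (-0.544122, -0.321876)
(x_1(0.42), x_2(0.42)) ≈ (-0.5441, -0.3219)

-0.5441, -0.3219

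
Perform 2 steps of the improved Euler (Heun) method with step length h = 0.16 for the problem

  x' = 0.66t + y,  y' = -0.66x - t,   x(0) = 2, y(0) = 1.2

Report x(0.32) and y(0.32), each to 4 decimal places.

Heun on (x,y): k1 = f(t_n, state_n); k2 = f(t_n + h, state_n + h·k1); state_{n+1} = state_n + (h/2)·(k1 + k2).
0.000000: (2.000000, 1.200000)
  k1 = (1.200000, -1.320000)
  predictor → (2.192000, 0.988800)
  k2 = (1.094400, -1.606720)
  → (2.183552, 0.965862)
0.160000: (2.183552, 0.965862)
  k1 = (1.071462, -1.601144)
  predictor → (2.354986, 0.709679)
  k2 = (0.920879, -1.874291)
  → (2.342939, 0.687828)
(x(0.32), y(0.32)) ≈ (2.3429, 0.6878)

2.3429, 0.6878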